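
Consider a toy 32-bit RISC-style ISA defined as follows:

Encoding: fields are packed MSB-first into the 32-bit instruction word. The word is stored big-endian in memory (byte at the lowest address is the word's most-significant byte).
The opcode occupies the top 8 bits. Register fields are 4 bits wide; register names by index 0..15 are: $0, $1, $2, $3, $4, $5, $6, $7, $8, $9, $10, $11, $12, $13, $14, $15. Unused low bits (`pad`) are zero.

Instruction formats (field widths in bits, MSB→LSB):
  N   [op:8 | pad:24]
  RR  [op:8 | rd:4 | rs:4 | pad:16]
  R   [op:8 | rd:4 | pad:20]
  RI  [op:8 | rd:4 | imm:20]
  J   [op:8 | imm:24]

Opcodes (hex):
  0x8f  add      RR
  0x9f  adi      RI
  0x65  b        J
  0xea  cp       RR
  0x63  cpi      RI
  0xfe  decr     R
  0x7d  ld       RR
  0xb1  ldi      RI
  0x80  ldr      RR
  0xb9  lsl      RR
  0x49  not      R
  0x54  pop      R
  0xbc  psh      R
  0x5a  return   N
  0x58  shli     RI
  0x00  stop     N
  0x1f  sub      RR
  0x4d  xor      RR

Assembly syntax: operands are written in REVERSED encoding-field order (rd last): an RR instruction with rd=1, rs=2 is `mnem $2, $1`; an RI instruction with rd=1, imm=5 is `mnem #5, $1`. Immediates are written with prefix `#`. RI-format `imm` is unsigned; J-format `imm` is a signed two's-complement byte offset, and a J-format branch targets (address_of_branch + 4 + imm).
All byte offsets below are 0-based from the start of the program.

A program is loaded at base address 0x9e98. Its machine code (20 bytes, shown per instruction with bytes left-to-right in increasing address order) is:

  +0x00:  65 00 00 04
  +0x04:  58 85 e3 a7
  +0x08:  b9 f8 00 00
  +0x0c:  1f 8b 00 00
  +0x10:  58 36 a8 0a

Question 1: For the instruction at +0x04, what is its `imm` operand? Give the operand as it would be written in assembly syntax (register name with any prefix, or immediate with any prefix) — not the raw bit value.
#385959

+0x04: 58 85 e3 a7 ⇒ word 0x5885e3a7 (big)
  top 8b → 0x58 → shli [RI]
  rd: (w>>20)&0xf=0x8 → $8
  imm: (w>>0)&0xfffff=0x5e3a7 → #385959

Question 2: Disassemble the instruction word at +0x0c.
@+0c  big-endian(1f 8b 00 00) = 0x1f8b0000
  top 8b → 0x1f → sub [RR]
  [23:20] rd=8 = $8
  [19:16] rs=11 = $11

sub $11, $8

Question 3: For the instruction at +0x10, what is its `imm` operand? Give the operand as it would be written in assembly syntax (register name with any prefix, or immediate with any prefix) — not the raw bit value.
#436234

+0x10: 58 36 a8 0a ⇒ word 0x5836a80a (big)
  op=0x5836a80a>>24=0x58 ⇒ shli (RI)
  [23:20] rd=3 = $3
  [19:0] imm=436234 = #436234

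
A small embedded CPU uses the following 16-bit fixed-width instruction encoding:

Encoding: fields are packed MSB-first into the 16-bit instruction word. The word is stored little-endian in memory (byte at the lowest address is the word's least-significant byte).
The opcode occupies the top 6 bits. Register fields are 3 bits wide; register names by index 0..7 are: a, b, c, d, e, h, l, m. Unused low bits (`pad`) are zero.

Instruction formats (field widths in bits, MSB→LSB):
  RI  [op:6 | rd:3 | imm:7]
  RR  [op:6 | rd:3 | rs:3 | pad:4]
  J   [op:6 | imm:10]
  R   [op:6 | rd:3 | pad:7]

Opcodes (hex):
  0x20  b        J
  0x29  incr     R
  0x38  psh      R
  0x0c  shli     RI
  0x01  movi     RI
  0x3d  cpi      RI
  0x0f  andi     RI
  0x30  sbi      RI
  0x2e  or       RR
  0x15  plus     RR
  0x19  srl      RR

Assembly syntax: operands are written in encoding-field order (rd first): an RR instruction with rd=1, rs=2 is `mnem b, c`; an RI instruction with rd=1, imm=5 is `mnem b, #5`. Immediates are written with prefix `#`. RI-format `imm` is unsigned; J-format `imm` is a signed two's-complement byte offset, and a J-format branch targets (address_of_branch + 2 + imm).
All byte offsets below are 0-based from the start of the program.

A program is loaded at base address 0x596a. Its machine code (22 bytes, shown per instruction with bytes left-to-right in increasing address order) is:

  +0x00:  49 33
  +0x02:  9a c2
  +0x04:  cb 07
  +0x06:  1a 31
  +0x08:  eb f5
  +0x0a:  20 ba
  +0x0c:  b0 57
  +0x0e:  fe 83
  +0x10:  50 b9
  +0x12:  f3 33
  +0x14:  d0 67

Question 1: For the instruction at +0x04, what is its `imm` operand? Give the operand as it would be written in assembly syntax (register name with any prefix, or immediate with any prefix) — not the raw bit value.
@+04  little-endian(cb 07) = 0x07cb
  op=0x07cb>>10=0x1 ⇒ movi (RI)
  rd@[9:7]=0x7 ⇒ m
  imm@[6:0]=0x4b ⇒ #75

#75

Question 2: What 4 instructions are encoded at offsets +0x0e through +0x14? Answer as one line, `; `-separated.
@+0e  little-endian(fe 83) = 0x83fe
  top 6b → 0x20 → b [J]
  [9:0] imm=1022 (s10→-2) = #-2
@+10  little-endian(50 b9) = 0xb950
  top 6b → 0x2e → or [RR]
  [9:7] rd=2 = c
  [6:4] rs=5 = h
@+12  little-endian(f3 33) = 0x33f3
  top 6b → 0xc → shli [RI]
  [9:7] rd=7 = m
  [6:0] imm=115 = #115
@+14  little-endian(d0 67) = 0x67d0
  top 6b → 0x19 → srl [RR]
  [9:7] rd=7 = m
  [6:4] rs=5 = h

b #-2; or c, h; shli m, #115; srl m, h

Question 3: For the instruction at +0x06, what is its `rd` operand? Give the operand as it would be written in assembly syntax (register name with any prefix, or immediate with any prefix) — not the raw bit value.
+0x06: 1a 31 ⇒ word 0x311a (little)
  opcode bits[15:10]=0xc: shli/RI
  [9:7] rd=2 = c
  [6:0] imm=26 = #26

c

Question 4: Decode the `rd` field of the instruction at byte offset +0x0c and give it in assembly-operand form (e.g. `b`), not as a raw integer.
m

@+0c  little-endian(b0 57) = 0x57b0
  opcode bits[15:10]=0x15: plus/RR
  rd: (w>>7)&0x7=0x7 → m
  rs: (w>>4)&0x7=0x3 → d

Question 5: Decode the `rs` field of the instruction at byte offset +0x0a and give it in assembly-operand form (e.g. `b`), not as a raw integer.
[0a] 20 ba → 0xba20
  top 6b → 0x2e → or [RR]
  [9:7] rd=4 = e
  [6:4] rs=2 = c

c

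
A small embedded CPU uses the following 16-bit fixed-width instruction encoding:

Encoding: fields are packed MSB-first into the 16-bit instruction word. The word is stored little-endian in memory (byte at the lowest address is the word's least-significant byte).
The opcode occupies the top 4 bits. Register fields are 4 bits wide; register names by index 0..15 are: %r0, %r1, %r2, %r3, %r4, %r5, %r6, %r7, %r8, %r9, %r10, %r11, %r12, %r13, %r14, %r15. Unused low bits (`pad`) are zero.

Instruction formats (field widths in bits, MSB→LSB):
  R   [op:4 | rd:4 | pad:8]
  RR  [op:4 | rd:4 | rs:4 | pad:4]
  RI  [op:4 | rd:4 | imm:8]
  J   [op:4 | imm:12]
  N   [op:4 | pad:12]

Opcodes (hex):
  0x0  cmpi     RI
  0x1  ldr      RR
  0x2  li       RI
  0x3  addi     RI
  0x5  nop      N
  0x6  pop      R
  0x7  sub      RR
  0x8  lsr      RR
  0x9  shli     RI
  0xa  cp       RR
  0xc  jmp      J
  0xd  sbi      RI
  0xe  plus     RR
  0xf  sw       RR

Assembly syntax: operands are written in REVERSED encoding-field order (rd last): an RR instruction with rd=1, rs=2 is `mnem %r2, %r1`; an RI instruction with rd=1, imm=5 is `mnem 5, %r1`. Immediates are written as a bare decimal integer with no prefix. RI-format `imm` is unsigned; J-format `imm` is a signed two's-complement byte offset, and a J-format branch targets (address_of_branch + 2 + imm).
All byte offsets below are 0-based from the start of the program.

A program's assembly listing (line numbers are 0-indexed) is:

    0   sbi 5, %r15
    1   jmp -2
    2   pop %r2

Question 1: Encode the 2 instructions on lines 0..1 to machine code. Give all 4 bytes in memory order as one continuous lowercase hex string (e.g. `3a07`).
05dffecf

line 0 (sbi): pack op=0xd:4|rd=15:4|imm=5:8 = 0xdf05; little→ 05 df
line 1 (jmp): pack op=0xc:4|imm=-2:12 = 0xcffe; little→ fe cf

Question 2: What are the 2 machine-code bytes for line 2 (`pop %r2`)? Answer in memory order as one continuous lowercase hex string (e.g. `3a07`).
L2: pop op=0x6:4|rd=2:4|pad=0:8 ⇒ 0x6200 ⇒ little 00 62

0062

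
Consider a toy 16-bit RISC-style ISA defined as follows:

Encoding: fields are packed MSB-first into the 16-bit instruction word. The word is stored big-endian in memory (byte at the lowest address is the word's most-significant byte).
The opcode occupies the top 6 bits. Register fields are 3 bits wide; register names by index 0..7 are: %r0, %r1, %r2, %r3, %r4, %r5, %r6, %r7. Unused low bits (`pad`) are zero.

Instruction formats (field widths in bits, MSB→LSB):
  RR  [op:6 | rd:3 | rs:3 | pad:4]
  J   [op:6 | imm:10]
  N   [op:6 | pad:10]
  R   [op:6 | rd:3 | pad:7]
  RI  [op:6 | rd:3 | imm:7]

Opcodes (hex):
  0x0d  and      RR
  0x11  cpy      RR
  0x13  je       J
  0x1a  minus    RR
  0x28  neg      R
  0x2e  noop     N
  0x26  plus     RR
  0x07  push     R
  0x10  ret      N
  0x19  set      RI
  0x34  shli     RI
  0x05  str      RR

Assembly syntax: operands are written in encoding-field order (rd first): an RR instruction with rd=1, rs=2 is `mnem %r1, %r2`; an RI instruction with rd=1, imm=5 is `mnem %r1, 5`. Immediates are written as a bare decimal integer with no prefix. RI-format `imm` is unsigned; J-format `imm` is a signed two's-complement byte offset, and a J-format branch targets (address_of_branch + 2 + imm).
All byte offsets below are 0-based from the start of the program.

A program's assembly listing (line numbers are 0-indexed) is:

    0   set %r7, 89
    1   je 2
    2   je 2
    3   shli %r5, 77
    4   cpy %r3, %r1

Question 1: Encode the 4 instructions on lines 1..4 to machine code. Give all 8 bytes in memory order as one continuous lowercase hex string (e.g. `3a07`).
4c024c02d2cd4590

line 1 (je): pack op=0x13:6|imm=2:10 = 0x4c02; big→ 4c 02
line 2 (je): pack op=0x13:6|imm=2:10 = 0x4c02; big→ 4c 02
line 3 (shli): pack op=0x34:6|rd=5:3|imm=77:7 = 0xd2cd; big→ d2 cd
line 4 (cpy): pack op=0x11:6|rd=3:3|rs=1:3|pad=0:4 = 0x4590; big→ 45 90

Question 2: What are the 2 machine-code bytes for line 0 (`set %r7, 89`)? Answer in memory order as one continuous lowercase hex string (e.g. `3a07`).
67d9

L0: set op=0x19:6|rd=7:3|imm=89:7 ⇒ 0x67d9 ⇒ big 67 d9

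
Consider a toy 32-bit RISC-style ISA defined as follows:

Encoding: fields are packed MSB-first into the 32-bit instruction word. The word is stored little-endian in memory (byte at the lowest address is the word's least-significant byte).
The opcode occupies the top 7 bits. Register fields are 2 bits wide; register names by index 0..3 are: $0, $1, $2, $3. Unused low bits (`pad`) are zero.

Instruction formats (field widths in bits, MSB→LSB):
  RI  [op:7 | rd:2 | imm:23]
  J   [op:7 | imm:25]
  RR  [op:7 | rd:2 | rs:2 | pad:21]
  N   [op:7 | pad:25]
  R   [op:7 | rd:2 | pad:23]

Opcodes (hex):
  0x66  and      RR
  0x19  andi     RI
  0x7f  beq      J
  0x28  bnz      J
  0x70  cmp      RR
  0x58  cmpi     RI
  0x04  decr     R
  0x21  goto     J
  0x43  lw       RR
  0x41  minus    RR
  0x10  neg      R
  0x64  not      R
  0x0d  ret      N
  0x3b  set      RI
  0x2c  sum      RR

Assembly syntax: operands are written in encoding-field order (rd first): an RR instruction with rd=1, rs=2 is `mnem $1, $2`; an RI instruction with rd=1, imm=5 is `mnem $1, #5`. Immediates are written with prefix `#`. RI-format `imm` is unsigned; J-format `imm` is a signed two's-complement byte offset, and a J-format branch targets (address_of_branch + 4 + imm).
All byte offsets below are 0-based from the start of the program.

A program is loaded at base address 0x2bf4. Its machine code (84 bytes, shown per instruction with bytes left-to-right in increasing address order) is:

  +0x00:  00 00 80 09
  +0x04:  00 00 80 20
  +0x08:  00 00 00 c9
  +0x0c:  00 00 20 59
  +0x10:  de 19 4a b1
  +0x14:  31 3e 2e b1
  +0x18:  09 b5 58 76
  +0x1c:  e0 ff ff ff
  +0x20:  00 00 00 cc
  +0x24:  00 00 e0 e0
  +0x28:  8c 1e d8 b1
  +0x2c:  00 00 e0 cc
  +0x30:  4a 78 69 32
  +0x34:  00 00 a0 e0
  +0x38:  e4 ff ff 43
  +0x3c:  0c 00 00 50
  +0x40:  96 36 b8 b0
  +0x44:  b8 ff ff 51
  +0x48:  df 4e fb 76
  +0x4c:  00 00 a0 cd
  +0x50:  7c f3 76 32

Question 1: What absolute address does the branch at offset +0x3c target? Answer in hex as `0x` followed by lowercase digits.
off 0x3c: read 0c 00 00 50 as little → 0x5000000c
  top 7b → 0x28 → bnz [J]
  imm@[24:0]=0xc ⇒ #12
  target = base 0x2bf4 + off 0x3c + 4 + imm 12 = 0x2c40

0x2c40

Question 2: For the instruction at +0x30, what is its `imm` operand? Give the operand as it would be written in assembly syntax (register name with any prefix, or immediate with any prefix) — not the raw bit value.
#6912074

[30] 4a 78 69 32 → 0x3269784a
  op=0x3269784a>>25=0x19 ⇒ andi (RI)
  rd@[24:23]=0x0 ⇒ $0
  imm@[22:0]=0x69784a ⇒ #6912074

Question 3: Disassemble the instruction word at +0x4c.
and $3, $1

[4c] 00 00 a0 cd → 0xcda00000
  op=0xcda00000>>25=0x66 ⇒ and (RR)
  rd: (w>>23)&0x3=0x3 → $3
  rs: (w>>21)&0x3=0x1 → $1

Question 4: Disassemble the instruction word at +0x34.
[34] 00 00 a0 e0 → 0xe0a00000
  opcode bits[31:25]=0x70: cmp/RR
  rd: (w>>23)&0x3=0x1 → $1
  rs: (w>>21)&0x3=0x1 → $1

cmp $1, $1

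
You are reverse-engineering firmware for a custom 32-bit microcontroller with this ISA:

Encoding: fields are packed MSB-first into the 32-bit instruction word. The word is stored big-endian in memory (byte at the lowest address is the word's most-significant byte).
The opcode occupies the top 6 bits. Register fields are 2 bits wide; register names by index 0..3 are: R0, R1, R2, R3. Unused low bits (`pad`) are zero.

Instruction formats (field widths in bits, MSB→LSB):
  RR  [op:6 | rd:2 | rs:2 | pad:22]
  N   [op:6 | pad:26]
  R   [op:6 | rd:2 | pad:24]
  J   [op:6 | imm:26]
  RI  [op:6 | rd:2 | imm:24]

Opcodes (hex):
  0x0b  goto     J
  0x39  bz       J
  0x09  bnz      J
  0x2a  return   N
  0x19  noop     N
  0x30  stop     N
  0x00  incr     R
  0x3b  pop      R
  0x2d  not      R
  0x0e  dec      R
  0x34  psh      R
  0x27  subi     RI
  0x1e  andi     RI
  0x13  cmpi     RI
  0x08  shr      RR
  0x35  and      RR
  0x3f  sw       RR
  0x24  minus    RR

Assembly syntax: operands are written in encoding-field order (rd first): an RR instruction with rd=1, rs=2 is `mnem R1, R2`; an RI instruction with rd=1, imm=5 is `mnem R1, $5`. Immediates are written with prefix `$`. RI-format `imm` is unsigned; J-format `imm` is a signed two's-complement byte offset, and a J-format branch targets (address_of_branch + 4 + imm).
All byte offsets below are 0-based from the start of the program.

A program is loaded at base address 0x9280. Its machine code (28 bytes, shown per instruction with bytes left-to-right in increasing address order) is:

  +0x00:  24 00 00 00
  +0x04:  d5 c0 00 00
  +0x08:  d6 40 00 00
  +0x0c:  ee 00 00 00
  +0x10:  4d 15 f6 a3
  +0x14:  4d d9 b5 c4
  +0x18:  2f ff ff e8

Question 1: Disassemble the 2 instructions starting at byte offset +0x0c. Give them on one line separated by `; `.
pop R2; cmpi R1, $1439395

[0c] ee 00 00 00 → 0xee000000
  op=0xee000000>>26=0x3b ⇒ pop (R)
  rd: (w>>24)&0x3=0x2 → R2
[10] 4d 15 f6 a3 → 0x4d15f6a3
  op=0x4d15f6a3>>26=0x13 ⇒ cmpi (RI)
  rd: (w>>24)&0x3=0x1 → R1
  imm: (w>>0)&0xffffff=0x15f6a3 → $1439395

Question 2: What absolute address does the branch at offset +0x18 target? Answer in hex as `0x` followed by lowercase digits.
0x9284

@+18  big-endian(2f ff ff e8) = 0x2fffffe8
  op=0x2fffffe8>>26=0xb ⇒ goto (J)
  imm@[25:0]=0x3ffffe8 (s26→-24) ⇒ $-24
  target = base 0x9280 + off 0x18 + 4 + imm -24 = 0x9284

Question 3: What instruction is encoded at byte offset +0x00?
bnz $0

+0x00: 24 00 00 00 ⇒ word 0x24000000 (big)
  op=0x24000000>>26=0x9 ⇒ bnz (J)
  [25:0] imm=0 = $0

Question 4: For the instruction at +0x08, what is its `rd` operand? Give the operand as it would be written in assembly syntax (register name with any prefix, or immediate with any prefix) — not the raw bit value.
R2

@+08  big-endian(d6 40 00 00) = 0xd6400000
  op=0xd6400000>>26=0x35 ⇒ and (RR)
  rd@[25:24]=0x2 ⇒ R2
  rs@[23:22]=0x1 ⇒ R1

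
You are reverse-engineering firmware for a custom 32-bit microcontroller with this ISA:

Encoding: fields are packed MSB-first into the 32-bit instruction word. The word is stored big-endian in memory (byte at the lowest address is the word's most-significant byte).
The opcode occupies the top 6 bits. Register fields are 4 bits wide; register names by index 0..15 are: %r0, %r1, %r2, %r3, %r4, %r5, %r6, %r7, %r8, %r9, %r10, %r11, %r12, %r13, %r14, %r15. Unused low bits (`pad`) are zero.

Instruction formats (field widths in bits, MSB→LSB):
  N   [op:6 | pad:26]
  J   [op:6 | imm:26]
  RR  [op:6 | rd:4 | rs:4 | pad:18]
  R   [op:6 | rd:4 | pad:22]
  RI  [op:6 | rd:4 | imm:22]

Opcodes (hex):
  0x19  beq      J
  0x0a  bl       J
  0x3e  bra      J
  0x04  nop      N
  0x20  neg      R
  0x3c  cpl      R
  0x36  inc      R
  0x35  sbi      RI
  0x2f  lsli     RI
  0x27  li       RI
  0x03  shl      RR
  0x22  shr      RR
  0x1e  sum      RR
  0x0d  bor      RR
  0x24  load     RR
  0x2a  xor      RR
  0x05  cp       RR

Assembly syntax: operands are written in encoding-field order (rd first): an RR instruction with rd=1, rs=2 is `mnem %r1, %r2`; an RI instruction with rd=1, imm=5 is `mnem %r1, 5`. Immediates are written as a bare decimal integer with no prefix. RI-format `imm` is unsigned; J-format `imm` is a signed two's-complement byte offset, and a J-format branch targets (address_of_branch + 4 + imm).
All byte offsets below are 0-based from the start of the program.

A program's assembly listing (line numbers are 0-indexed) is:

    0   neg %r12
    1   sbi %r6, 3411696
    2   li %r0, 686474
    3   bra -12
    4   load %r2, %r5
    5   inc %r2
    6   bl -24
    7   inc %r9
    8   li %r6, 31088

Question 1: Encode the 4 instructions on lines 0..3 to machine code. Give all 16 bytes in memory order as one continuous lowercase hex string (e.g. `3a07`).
83000000d5b40ef09c0a798afbfffff4

L0: neg op=0x20:6|rd=12:4|pad=0:22 ⇒ 0x83000000 ⇒ big 83 00 00 00
L1: sbi op=0x35:6|rd=6:4|imm=3411696:22 ⇒ 0xd5b40ef0 ⇒ big d5 b4 0e f0
L2: li op=0x27:6|rd=0:4|imm=686474:22 ⇒ 0x9c0a798a ⇒ big 9c 0a 79 8a
L3: bra op=0x3e:6|imm=-12:26 ⇒ 0xfbfffff4 ⇒ big fb ff ff f4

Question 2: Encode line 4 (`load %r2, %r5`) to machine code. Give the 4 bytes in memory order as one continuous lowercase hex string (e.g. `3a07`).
90940000

L4: load op=0x24:6|rd=2:4|rs=5:4|pad=0:18 ⇒ 0x90940000 ⇒ big 90 94 00 00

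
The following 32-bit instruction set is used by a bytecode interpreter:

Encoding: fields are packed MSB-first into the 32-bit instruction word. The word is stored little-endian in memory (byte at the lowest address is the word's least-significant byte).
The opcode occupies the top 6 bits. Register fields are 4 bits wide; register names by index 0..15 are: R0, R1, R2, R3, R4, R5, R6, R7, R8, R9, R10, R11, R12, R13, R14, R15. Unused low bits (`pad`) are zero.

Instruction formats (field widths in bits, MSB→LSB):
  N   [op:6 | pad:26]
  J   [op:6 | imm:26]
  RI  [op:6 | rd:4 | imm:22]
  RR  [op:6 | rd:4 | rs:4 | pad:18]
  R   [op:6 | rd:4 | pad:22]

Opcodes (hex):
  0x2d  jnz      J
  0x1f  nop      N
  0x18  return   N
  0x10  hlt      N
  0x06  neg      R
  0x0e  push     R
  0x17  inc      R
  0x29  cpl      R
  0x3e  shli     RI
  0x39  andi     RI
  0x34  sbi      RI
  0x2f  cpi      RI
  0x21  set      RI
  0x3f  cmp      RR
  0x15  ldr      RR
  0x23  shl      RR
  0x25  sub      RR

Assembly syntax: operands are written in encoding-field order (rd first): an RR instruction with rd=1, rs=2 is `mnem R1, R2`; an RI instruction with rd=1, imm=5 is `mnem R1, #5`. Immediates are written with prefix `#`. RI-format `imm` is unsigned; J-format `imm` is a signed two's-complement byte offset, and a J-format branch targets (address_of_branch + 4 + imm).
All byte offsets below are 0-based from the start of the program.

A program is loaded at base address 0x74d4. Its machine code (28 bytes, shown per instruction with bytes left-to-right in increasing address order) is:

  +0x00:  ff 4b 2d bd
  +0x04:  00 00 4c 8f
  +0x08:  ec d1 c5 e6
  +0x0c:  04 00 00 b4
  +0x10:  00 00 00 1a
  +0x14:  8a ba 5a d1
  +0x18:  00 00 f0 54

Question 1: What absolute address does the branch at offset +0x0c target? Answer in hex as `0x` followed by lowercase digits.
+0x0c: 04 00 00 b4 ⇒ word 0xb4000004 (little)
  op=0xb4000004>>26=0x2d ⇒ jnz (J)
  [25:0] imm=4 = #4
  target = base 0x74d4 + off 0x0c + 4 + imm 4 = 0x74e8

0x74e8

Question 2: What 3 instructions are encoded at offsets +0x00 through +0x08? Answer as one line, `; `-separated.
cpi R4, #2968575; shl R13, R3; andi R11, #381420

+0x00: ff 4b 2d bd ⇒ word 0xbd2d4bff (little)
  top 6b → 0x2f → cpi [RI]
  rd@[25:22]=0x4 ⇒ R4
  imm@[21:0]=0x2d4bff ⇒ #2968575
+0x04: 00 00 4c 8f ⇒ word 0x8f4c0000 (little)
  top 6b → 0x23 → shl [RR]
  rd@[25:22]=0xd ⇒ R13
  rs@[21:18]=0x3 ⇒ R3
+0x08: ec d1 c5 e6 ⇒ word 0xe6c5d1ec (little)
  top 6b → 0x39 → andi [RI]
  rd@[25:22]=0xb ⇒ R11
  imm@[21:0]=0x5d1ec ⇒ #381420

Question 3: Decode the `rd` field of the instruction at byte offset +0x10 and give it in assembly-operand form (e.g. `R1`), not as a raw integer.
R8

@+10  little-endian(00 00 00 1a) = 0x1a000000
  opcode bits[31:26]=0x6: neg/R
  [25:22] rd=8 = R8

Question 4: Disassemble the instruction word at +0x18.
@+18  little-endian(00 00 f0 54) = 0x54f00000
  op=0x54f00000>>26=0x15 ⇒ ldr (RR)
  rd@[25:22]=0x3 ⇒ R3
  rs@[21:18]=0xc ⇒ R12

ldr R3, R12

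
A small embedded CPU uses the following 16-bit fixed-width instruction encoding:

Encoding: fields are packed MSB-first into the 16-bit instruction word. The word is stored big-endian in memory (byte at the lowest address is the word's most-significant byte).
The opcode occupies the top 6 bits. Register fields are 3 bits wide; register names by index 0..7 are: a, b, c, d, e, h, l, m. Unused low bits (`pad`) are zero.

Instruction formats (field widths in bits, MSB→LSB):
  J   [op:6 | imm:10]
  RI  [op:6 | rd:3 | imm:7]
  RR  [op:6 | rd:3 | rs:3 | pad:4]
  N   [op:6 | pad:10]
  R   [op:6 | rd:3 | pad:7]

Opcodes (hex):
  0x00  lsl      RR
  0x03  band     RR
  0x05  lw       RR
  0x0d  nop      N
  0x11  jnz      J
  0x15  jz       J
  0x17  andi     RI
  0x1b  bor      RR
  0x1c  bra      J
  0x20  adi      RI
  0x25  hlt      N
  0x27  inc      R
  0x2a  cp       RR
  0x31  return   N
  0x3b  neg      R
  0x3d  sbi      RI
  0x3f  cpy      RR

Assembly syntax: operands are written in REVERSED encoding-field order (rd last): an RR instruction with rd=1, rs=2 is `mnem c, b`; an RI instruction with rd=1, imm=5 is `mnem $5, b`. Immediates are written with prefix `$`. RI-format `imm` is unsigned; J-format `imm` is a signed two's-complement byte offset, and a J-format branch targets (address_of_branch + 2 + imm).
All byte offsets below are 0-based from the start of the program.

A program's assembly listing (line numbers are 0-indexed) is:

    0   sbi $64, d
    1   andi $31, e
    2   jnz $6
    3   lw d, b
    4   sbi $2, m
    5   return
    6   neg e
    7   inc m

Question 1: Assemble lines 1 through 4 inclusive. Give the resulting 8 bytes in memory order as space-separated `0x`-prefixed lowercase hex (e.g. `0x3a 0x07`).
L1: andi op=0x17:6|rd=4:3|imm=31:7 ⇒ 0x5e1f ⇒ big 5e 1f
L2: jnz op=0x11:6|imm=6:10 ⇒ 0x4406 ⇒ big 44 06
L3: lw op=0x5:6|rd=1:3|rs=3:3|pad=0:4 ⇒ 0x14b0 ⇒ big 14 b0
L4: sbi op=0x3d:6|rd=7:3|imm=2:7 ⇒ 0xf782 ⇒ big f7 82

0x5e 0x1f 0x44 0x06 0x14 0xb0 0xf7 0x82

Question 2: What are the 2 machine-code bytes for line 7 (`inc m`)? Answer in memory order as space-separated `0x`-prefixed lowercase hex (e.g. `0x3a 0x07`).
L7: inc op=0x27:6|rd=7:3|pad=0:7 ⇒ 0x9f80 ⇒ big 9f 80

0x9f 0x80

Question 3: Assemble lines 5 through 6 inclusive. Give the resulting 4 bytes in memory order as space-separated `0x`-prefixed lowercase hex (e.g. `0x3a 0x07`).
0xc4 0x00 0xee 0x00

L5: return op=0x31:6|pad=0:10 ⇒ 0xc400 ⇒ big c4 00
L6: neg op=0x3b:6|rd=4:3|pad=0:7 ⇒ 0xee00 ⇒ big ee 00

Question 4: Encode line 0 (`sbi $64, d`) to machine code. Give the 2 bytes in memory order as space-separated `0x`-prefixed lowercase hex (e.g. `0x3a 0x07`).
0xf5 0xc0

0. sbi fields op=0x3d:6|rd=3:3|imm=64:7 → word f5c0h → f5 c0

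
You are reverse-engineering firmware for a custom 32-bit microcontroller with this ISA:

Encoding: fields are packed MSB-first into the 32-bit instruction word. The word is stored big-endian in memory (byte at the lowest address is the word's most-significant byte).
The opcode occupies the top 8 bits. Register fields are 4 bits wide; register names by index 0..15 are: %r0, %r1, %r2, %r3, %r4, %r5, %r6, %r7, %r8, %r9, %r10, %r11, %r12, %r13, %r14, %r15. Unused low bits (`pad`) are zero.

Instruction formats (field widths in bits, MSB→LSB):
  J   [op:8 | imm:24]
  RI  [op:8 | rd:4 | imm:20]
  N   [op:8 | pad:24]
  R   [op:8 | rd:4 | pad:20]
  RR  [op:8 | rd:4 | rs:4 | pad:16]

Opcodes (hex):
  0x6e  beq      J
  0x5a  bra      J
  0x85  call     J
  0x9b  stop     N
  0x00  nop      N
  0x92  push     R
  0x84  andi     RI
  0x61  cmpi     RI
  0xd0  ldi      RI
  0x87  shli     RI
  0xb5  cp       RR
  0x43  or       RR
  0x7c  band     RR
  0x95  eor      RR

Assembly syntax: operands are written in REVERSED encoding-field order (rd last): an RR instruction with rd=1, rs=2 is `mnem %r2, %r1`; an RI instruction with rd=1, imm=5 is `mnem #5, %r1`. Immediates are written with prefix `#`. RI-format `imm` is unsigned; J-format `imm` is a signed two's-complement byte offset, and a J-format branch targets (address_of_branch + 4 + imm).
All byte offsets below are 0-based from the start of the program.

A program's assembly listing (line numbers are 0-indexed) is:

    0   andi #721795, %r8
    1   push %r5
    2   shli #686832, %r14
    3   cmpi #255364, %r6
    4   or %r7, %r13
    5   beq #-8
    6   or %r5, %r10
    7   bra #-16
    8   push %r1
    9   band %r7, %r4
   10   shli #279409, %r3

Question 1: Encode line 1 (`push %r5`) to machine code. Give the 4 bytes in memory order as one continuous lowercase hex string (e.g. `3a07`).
L1: push op=0x92:8|rd=5:4|pad=0:20 ⇒ 0x92500000 ⇒ big 92 50 00 00

92500000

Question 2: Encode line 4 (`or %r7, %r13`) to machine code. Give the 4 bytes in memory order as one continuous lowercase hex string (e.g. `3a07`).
line 4 (or): pack op=0x43:8|rd=13:4|rs=7:4|pad=0:16 = 0x43d70000; big→ 43 d7 00 00

43d70000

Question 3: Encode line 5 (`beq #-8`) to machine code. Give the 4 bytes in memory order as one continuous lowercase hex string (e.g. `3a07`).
L5: beq op=0x6e:8|imm=-8:24 ⇒ 0x6efffff8 ⇒ big 6e ff ff f8

6efffff8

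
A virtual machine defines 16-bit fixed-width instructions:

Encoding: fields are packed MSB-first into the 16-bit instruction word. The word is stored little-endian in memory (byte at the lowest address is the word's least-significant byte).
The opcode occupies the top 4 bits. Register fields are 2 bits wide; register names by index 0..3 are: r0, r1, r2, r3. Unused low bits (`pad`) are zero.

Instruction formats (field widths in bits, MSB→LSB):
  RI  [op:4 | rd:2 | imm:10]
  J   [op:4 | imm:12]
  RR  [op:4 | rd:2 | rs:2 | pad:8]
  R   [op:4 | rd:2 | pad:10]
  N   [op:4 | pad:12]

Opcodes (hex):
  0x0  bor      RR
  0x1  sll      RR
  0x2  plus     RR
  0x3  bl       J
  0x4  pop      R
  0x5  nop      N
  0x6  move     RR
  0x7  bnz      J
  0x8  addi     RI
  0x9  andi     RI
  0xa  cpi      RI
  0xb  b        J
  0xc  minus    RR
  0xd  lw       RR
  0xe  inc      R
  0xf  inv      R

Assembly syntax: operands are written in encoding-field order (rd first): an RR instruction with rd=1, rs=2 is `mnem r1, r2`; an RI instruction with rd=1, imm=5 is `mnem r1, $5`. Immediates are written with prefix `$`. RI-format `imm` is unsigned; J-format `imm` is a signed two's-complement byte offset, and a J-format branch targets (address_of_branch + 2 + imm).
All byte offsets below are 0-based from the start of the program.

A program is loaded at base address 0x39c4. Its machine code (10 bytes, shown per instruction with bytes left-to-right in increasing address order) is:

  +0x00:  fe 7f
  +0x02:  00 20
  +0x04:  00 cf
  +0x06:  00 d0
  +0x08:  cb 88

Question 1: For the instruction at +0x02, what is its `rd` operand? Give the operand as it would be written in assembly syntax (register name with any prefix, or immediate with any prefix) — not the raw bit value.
r0

[02] 00 20 → 0x2000
  top 4b → 0x2 → plus [RR]
  rd@[11:10]=0x0 ⇒ r0
  rs@[9:8]=0x0 ⇒ r0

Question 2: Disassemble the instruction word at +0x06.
@+06  little-endian(00 d0) = 0xd000
  opcode bits[15:12]=0xd: lw/RR
  rd: (w>>10)&0x3=0x0 → r0
  rs: (w>>8)&0x3=0x0 → r0

lw r0, r0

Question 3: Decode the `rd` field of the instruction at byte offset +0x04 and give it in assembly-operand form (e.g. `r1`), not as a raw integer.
@+04  little-endian(00 cf) = 0xcf00
  opcode bits[15:12]=0xc: minus/RR
  [11:10] rd=3 = r3
  [9:8] rs=3 = r3

r3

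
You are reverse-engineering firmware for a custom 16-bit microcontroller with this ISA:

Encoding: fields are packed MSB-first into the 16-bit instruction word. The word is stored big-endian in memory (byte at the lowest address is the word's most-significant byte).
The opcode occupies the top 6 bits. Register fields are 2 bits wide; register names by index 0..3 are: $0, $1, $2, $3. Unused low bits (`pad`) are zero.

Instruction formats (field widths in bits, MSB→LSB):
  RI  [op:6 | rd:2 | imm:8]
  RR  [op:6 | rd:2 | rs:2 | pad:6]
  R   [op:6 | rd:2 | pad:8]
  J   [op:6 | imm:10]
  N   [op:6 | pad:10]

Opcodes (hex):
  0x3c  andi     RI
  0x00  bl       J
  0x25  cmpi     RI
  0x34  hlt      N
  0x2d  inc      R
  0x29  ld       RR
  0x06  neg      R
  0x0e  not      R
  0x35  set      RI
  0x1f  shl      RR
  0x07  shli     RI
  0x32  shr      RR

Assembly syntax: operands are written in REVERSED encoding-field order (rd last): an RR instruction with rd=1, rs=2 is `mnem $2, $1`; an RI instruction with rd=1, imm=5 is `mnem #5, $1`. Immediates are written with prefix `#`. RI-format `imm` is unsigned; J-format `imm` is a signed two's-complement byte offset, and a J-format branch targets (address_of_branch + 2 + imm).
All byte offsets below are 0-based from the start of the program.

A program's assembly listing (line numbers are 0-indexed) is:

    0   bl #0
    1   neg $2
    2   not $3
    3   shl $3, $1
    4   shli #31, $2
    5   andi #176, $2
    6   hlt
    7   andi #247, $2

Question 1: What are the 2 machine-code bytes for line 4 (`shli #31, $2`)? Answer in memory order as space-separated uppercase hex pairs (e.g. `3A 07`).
1E 1F

4. shli fields op=0x7:6|rd=2:2|imm=31:8 → word 1e1fh → 1e 1f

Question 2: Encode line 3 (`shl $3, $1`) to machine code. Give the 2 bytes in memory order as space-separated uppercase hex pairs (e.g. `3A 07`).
7D C0

L3: shl op=0x1f:6|rd=1:2|rs=3:2|pad=0:6 ⇒ 0x7dc0 ⇒ big 7d c0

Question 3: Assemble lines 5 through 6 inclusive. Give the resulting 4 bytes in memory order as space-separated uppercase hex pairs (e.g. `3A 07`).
F2 B0 D0 00

5. andi fields op=0x3c:6|rd=2:2|imm=176:8 → word f2b0h → f2 b0
6. hlt fields op=0x34:6|pad=0:10 → word d000h → d0 00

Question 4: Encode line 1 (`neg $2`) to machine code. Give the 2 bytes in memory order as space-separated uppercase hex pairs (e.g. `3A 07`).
1. neg fields op=0x6:6|rd=2:2|pad=0:8 → word 1a00h → 1a 00

1A 00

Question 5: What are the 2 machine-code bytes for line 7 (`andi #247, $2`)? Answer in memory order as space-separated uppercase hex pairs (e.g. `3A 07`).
F2 F7

L7: andi op=0x3c:6|rd=2:2|imm=247:8 ⇒ 0xf2f7 ⇒ big f2 f7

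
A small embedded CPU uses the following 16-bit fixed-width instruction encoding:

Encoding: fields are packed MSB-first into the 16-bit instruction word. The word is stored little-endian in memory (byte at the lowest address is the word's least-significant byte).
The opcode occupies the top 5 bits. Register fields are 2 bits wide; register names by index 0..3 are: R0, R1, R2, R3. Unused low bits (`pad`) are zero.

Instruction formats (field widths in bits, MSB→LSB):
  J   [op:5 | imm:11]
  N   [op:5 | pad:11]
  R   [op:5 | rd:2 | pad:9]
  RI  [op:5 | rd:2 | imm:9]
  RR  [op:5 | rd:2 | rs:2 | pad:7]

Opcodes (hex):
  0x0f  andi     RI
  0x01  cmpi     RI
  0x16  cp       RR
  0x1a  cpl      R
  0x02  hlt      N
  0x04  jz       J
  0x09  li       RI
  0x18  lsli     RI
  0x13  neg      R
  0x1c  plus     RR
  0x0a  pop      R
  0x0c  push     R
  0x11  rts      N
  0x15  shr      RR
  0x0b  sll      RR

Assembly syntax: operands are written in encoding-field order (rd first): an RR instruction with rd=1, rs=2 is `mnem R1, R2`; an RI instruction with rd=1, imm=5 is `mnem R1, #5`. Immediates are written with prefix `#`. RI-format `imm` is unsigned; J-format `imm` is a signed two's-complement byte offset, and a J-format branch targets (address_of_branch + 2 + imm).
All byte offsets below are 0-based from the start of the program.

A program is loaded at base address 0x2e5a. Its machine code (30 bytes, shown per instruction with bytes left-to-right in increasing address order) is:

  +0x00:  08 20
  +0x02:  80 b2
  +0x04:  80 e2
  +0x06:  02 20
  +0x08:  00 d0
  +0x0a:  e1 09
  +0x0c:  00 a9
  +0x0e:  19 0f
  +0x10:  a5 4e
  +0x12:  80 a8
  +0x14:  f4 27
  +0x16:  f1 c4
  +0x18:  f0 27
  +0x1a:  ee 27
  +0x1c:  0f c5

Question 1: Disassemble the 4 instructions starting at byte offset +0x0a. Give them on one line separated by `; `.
[0a] e1 09 → 0x09e1
  top 5b → 0x1 → cmpi [RI]
  [10:9] rd=0 = R0
  [8:0] imm=481 = #481
[0c] 00 a9 → 0xa900
  top 5b → 0x15 → shr [RR]
  [10:9] rd=0 = R0
  [8:7] rs=2 = R2
[0e] 19 0f → 0x0f19
  top 5b → 0x1 → cmpi [RI]
  [10:9] rd=3 = R3
  [8:0] imm=281 = #281
[10] a5 4e → 0x4ea5
  top 5b → 0x9 → li [RI]
  [10:9] rd=3 = R3
  [8:0] imm=165 = #165

cmpi R0, #481; shr R0, R2; cmpi R3, #281; li R3, #165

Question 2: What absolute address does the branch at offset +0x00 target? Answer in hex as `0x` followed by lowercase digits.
0x2e64

[00] 08 20 → 0x2008
  opcode bits[15:11]=0x4: jz/J
  imm@[10:0]=0x8 ⇒ #8
  target = base 0x2e5a + off 0x00 + 2 + imm 8 = 0x2e64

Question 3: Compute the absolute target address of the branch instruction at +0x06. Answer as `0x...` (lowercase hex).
off 0x06: read 02 20 as little → 0x2002
  op=0x2002>>11=0x4 ⇒ jz (J)
  imm: (w>>0)&0x7ff=0x2 → #2
  target = base 0x2e5a + off 0x06 + 2 + imm 2 = 0x2e64

0x2e64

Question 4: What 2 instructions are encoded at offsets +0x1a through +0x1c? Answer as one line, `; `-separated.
jz #-18; lsli R2, #271

off 0x1a: read ee 27 as little → 0x27ee
  top 5b → 0x4 → jz [J]
  imm@[10:0]=0x7ee (s11→-18) ⇒ #-18
off 0x1c: read 0f c5 as little → 0xc50f
  top 5b → 0x18 → lsli [RI]
  rd@[10:9]=0x2 ⇒ R2
  imm@[8:0]=0x10f ⇒ #271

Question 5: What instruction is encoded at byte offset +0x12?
@+12  little-endian(80 a8) = 0xa880
  op=0xa880>>11=0x15 ⇒ shr (RR)
  rd@[10:9]=0x0 ⇒ R0
  rs@[8:7]=0x1 ⇒ R1

shr R0, R1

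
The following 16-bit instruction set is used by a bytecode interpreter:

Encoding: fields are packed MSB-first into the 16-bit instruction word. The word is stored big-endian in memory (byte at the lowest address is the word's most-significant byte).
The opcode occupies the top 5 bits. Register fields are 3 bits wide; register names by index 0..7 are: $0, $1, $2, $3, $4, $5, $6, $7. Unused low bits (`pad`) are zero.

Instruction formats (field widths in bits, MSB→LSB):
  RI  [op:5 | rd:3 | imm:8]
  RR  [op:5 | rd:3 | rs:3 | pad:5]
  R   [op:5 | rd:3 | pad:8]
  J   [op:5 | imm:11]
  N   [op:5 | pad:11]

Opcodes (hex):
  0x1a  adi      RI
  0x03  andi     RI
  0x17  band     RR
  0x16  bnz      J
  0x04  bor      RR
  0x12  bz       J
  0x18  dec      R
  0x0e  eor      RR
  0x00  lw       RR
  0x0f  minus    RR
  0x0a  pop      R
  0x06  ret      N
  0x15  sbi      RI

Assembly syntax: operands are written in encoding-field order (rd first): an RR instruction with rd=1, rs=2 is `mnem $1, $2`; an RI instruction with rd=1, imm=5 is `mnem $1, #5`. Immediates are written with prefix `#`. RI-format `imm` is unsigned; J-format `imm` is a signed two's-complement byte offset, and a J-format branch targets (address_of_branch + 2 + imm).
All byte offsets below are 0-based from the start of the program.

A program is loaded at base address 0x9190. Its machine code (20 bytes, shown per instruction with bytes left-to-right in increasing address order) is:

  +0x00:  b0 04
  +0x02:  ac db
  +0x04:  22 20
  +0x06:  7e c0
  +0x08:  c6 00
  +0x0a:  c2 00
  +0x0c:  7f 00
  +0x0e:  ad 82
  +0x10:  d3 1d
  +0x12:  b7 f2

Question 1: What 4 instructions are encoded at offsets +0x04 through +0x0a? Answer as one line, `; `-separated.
bor $2, $1; minus $6, $6; dec $6; dec $2

@+04  big-endian(22 20) = 0x2220
  top 5b → 0x4 → bor [RR]
  rd: (w>>8)&0x7=0x2 → $2
  rs: (w>>5)&0x7=0x1 → $1
@+06  big-endian(7e c0) = 0x7ec0
  top 5b → 0xf → minus [RR]
  rd: (w>>8)&0x7=0x6 → $6
  rs: (w>>5)&0x7=0x6 → $6
@+08  big-endian(c6 00) = 0xc600
  top 5b → 0x18 → dec [R]
  rd: (w>>8)&0x7=0x6 → $6
@+0a  big-endian(c2 00) = 0xc200
  top 5b → 0x18 → dec [R]
  rd: (w>>8)&0x7=0x2 → $2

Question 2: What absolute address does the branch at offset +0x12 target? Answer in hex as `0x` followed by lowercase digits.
@+12  big-endian(b7 f2) = 0xb7f2
  op=0xb7f2>>11=0x16 ⇒ bnz (J)
  imm@[10:0]=0x7f2 (s11→-14) ⇒ #-14
  target = base 0x9190 + off 0x12 + 2 + imm -14 = 0x9196

0x9196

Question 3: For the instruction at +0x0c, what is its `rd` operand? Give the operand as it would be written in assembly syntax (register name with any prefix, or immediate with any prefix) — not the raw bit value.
$7

+0x0c: 7f 00 ⇒ word 0x7f00 (big)
  top 5b → 0xf → minus [RR]
  rd@[10:8]=0x7 ⇒ $7
  rs@[7:5]=0x0 ⇒ $0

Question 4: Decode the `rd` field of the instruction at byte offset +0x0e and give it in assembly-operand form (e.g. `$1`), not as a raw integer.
$5

+0x0e: ad 82 ⇒ word 0xad82 (big)
  op=0xad82>>11=0x15 ⇒ sbi (RI)
  [10:8] rd=5 = $5
  [7:0] imm=130 = #130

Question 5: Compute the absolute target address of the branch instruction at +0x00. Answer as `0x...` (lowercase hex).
[00] b0 04 → 0xb004
  opcode bits[15:11]=0x16: bnz/J
  imm: (w>>0)&0x7ff=0x4 → #4
  target = base 0x9190 + off 0x00 + 2 + imm 4 = 0x9196

0x9196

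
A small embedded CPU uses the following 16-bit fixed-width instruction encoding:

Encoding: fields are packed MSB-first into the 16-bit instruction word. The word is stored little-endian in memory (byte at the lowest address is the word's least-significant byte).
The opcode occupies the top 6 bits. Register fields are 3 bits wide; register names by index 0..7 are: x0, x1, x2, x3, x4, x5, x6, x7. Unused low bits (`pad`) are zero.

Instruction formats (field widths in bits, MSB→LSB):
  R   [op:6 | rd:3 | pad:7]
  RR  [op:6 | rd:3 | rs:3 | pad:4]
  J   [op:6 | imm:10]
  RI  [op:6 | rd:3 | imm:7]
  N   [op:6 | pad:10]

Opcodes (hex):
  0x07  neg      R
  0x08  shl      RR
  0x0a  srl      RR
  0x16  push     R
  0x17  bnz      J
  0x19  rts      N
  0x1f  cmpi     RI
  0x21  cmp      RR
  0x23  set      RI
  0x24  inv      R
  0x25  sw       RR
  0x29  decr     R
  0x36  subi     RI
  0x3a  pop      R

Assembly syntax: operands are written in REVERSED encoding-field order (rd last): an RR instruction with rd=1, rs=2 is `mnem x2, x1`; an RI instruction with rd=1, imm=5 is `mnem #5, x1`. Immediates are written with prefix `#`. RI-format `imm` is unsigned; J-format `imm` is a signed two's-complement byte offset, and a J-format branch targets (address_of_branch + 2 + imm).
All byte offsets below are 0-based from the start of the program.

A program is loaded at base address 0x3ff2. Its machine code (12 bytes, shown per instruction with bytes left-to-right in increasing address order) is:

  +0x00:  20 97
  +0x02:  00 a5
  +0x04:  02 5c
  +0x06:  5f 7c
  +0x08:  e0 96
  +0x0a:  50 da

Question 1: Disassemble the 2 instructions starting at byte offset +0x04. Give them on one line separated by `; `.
+0x04: 02 5c ⇒ word 0x5c02 (little)
  op=0x5c02>>10=0x17 ⇒ bnz (J)
  imm: (w>>0)&0x3ff=0x2 → #2
+0x06: 5f 7c ⇒ word 0x7c5f (little)
  op=0x7c5f>>10=0x1f ⇒ cmpi (RI)
  rd: (w>>7)&0x7=0x0 → x0
  imm: (w>>0)&0x7f=0x5f → #95

bnz #2; cmpi #95, x0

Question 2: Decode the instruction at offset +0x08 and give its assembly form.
sw x6, x5

[08] e0 96 → 0x96e0
  top 6b → 0x25 → sw [RR]
  [9:7] rd=5 = x5
  [6:4] rs=6 = x6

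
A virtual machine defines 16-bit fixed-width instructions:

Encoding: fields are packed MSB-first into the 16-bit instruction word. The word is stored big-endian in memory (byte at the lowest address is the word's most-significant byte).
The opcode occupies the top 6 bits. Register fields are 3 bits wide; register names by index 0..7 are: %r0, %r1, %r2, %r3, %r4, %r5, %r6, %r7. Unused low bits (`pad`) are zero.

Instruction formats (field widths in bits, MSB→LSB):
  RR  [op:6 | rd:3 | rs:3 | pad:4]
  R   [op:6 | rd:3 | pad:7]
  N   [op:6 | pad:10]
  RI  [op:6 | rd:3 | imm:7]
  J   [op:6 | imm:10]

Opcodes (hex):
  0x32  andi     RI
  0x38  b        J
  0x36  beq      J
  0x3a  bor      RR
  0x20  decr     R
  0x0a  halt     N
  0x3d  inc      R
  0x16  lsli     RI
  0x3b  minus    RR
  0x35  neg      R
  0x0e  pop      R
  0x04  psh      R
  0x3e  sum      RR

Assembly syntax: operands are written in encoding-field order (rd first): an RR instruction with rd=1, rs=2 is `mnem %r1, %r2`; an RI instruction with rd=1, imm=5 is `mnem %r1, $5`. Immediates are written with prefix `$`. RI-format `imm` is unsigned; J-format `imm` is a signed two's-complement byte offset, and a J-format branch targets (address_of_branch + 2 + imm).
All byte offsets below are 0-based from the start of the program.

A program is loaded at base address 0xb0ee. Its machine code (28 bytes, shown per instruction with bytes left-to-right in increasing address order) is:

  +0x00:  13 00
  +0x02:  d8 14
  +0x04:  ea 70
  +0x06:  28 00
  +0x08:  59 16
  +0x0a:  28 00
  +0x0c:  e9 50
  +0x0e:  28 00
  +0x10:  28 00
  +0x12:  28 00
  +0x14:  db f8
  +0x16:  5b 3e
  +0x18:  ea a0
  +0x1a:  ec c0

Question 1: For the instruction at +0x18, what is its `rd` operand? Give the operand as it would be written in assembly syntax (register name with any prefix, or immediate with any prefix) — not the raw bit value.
off 0x18: read ea a0 as big → 0xeaa0
  opcode bits[15:10]=0x3a: bor/RR
  rd@[9:7]=0x5 ⇒ %r5
  rs@[6:4]=0x2 ⇒ %r2

%r5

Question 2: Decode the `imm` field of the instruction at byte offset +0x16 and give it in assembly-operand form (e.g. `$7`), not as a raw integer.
$62

[16] 5b 3e → 0x5b3e
  top 6b → 0x16 → lsli [RI]
  rd: (w>>7)&0x7=0x6 → %r6
  imm: (w>>0)&0x7f=0x3e → $62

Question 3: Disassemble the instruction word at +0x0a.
halt

[0a] 28 00 → 0x2800
  top 6b → 0xa → halt [N]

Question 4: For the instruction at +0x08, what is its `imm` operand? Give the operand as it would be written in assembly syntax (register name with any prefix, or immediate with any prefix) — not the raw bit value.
$22

+0x08: 59 16 ⇒ word 0x5916 (big)
  top 6b → 0x16 → lsli [RI]
  [9:7] rd=2 = %r2
  [6:0] imm=22 = $22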